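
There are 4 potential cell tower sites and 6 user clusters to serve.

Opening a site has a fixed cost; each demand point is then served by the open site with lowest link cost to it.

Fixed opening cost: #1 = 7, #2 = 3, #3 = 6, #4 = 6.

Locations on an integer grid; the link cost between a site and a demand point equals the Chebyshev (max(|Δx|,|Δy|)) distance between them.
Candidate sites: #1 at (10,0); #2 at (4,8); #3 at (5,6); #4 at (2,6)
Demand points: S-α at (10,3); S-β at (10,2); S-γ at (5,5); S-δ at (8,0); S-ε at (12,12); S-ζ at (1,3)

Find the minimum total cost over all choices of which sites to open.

32

Open {#1, #3}: assign each demand point to its cheapest open site.
  S-α→#1 3, S-β→#1 2, S-γ→#3 1, S-δ→#1 2, S-ε→#3 7, S-ζ→#3 4
  link cost 19, fixed 13 → total 32.
Compare {#1, #2}: link cost 23 + fixed 10 = 33.
Compare {#3}: link cost 28 + fixed 6 = 34.
Compare {#1, #2, #3}: link cost 19 + fixed 16 = 35.
All other subsets cost ≥ 33. Minimum total cost: 32.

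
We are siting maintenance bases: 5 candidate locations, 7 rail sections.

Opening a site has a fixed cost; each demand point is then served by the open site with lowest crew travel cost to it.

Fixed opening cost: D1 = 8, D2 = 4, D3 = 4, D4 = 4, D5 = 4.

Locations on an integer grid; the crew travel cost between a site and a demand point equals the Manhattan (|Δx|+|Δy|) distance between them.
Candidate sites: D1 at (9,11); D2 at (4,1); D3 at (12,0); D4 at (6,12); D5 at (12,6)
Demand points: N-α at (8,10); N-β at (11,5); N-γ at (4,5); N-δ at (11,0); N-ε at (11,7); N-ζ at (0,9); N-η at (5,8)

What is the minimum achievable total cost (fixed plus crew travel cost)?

43

Open {D2, D3, D4, D5}: assign each demand point to its cheapest open site.
  N-α→D4 4, N-β→D5 2, N-γ→D2 4, N-δ→D3 1, N-ε→D5 2, N-ζ→D4 9, N-η→D4 5
  crew travel cost 27, fixed 16 → total 43.
Compare {D3, D4, D5}: crew travel cost 32 + fixed 12 = 44.
Compare {D2, D4, D5}: crew travel cost 33 + fixed 12 = 45.
Compare {D4, D5}: crew travel cost 38 + fixed 8 = 46.
All other subsets cost ≥ 44. Minimum total cost: 43.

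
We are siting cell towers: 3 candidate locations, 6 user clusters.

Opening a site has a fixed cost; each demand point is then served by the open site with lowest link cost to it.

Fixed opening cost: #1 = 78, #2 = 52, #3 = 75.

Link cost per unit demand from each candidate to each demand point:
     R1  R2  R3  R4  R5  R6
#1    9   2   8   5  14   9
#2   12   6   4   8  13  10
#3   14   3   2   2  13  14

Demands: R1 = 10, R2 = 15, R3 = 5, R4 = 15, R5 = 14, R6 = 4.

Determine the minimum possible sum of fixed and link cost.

Open {#1, #3}: assign each demand point to its cheapest open site.
  R1→#1 10×9=90, R2→#1 15×2=30, R3→#3 5×2=10, R4→#3 15×2=30, R5→#3 14×13=182, R6→#1 4×9=36
  link cost 378, fixed 153 → total 531.
Compare {#3}: link cost 463 + fixed 75 = 538.
Compare {#1}: link cost 467 + fixed 78 = 545.
Compare {#2, #3}: link cost 427 + fixed 127 = 554.
All other subsets cost ≥ 538. Minimum total cost: 531.

531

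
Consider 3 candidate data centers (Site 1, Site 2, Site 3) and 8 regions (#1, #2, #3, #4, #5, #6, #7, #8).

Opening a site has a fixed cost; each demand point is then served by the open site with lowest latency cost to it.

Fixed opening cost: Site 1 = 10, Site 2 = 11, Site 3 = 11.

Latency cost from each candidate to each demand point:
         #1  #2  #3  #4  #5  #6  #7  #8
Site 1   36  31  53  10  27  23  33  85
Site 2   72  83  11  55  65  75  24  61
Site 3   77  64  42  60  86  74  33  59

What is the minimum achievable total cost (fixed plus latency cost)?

Open {Site 1, Site 2}: assign each demand point to its cheapest open site.
  #1→Site 1 36, #2→Site 1 31, #3→Site 2 11, #4→Site 1 10, #5→Site 1 27, #6→Site 1 23, #7→Site 2 24, #8→Site 2 61
  latency cost 223, fixed 21 → total 244.
Compare {Site 1, Site 2, Site 3}: latency cost 221 + fixed 32 = 253.
Compare {Site 1, Site 3}: latency cost 261 + fixed 21 = 282.
Compare {Site 1}: latency cost 298 + fixed 10 = 308.
All other subsets cost ≥ 253. Minimum total cost: 244.

244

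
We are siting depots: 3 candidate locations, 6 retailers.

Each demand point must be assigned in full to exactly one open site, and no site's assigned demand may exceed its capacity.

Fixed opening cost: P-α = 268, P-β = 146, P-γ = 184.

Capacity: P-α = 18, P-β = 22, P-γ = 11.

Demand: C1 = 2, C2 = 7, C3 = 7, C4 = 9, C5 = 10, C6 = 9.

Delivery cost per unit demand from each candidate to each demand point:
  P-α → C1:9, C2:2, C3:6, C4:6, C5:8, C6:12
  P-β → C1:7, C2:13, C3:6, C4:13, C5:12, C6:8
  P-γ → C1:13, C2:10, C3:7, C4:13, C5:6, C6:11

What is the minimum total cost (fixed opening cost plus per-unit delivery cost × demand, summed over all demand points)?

854

Open {P-α, P-β, P-γ}; cheapest assignment that respects the capacities:
  P-α (cap 18, load 16): C2, C4 — cost 7×2 + 9×6 = 68
  P-β (cap 22, load 18): C1, C3, C6 — cost 2×7 + 7×6 + 9×8 = 128
  P-γ (cap 11, load 10): C5 — cost 10×6 = 60
  Shipping 256, fixed 598 → total 854.
  Any other capacity-feasible assignment to {P-α, P-β, P-γ} ships for at least 256.
Total demand is 44 and no other set of sites has combined capacity ≥ 44, so {P-α, P-β, P-γ} is the only feasible choice of open sites. Minimum: 854.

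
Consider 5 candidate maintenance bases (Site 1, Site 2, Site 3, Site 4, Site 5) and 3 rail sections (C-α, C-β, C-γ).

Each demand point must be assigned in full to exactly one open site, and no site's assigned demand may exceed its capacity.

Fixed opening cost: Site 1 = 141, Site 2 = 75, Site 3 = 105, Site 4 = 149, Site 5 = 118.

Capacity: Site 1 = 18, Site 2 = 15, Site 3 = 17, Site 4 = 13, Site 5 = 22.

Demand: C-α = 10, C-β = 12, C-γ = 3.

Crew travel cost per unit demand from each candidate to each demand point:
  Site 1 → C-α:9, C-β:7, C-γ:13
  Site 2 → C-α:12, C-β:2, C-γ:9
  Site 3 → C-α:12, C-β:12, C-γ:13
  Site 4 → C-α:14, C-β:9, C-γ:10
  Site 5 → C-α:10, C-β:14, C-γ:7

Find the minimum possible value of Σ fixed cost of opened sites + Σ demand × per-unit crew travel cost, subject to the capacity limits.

338

Open {Site 2, Site 5}; cheapest assignment that respects the capacities:
  Site 2 (cap 15, load 12): C-β — cost 12×2 = 24
  Site 5 (cap 22, load 13): C-α, C-γ — cost 10×10 + 3×7 = 121
  Shipping 145, fixed 193 → total 338.
  Any other capacity-feasible assignment to {Site 2, Site 5} ships for at least 145.
Compare {Site 2, Site 3}: its best feasible assignment gives total 351.
Compare {Site 1, Site 2}: its best feasible assignment gives total 357.
Every other set of open sites that can feasibly serve all demand totals ≥ 351 even under its best assignment. Minimum: 338.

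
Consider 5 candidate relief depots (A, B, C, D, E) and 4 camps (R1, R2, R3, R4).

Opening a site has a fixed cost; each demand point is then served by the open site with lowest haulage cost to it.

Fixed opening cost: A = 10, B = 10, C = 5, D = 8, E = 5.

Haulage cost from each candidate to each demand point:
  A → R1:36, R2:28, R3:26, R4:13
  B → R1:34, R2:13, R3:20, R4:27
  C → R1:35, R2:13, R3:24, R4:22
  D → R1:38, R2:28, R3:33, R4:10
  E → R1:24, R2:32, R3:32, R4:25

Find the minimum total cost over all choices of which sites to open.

Open {C, D, E}: assign each demand point to its cheapest open site.
  R1→E 24, R2→C 13, R3→C 24, R4→D 10
  haulage cost 71, fixed 18 → total 89.
Compare {B, D, E}: haulage cost 67 + fixed 23 = 90.
Compare {C, E}: haulage cost 83 + fixed 10 = 93.
Compare {A, C, E}: haulage cost 74 + fixed 20 = 94.
All other subsets cost ≥ 90. Minimum total cost: 89.

89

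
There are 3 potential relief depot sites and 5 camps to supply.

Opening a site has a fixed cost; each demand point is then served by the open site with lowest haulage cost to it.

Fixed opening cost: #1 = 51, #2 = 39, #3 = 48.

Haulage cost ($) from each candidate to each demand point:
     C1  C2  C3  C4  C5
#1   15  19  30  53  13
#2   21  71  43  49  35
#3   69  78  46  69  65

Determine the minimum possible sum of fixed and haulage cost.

Open {#1}: assign each demand point to its cheapest open site.
  C1→#1 15, C2→#1 19, C3→#1 30, C4→#1 53, C5→#1 13
  haulage cost 130, fixed 51 → total 181.
Compare {#1, #2}: haulage cost 126 + fixed 90 = 216.
Compare {#1, #3}: haulage cost 130 + fixed 99 = 229.
Compare {#2}: haulage cost 219 + fixed 39 = 258.
All other subsets cost ≥ 216. Minimum total cost: 181.

181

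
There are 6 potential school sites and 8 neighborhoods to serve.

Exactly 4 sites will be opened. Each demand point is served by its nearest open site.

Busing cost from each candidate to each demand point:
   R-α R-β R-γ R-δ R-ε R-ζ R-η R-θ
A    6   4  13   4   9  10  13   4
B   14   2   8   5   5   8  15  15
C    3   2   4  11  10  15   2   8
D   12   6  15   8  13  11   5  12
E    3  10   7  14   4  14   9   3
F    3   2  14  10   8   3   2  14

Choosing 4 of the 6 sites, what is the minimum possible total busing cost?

25

Open {A, C, E, F}.
  R-α→C 3, R-β→C 2, R-γ→C 4, R-δ→A 4, R-ε→E 4, R-ζ→F 3, R-η→C 2, R-θ→E 3  ⇒ total 25.
Compare {B, C, E, F}: total 26.
Compare {A, B, C, F}: total 27.
No size-4 selection does better; minimum is 25.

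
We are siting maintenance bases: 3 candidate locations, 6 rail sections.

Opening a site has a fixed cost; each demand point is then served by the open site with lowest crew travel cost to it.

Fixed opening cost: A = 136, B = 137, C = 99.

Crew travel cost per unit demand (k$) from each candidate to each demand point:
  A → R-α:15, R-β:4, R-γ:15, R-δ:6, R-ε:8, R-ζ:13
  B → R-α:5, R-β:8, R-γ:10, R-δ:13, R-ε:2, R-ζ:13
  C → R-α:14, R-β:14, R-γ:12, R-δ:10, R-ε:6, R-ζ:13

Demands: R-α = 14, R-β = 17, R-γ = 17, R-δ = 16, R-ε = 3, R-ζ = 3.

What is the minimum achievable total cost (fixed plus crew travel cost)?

722

Open {A, B}: assign each demand point to its cheapest open site.
  R-α→B 14×5=70, R-β→A 17×4=68, R-γ→B 17×10=170, R-δ→A 16×6=96, R-ε→B 3×2=6, R-ζ→A 3×13=39
  crew travel cost 449, fixed 273 → total 722.
Compare {B}: crew travel cost 629 + fixed 137 = 766.
Compare {B, C}: crew travel cost 581 + fixed 236 = 817.
Compare {A, B, C}: crew travel cost 449 + fixed 372 = 821.
All other subsets cost ≥ 766. Minimum total cost: 722.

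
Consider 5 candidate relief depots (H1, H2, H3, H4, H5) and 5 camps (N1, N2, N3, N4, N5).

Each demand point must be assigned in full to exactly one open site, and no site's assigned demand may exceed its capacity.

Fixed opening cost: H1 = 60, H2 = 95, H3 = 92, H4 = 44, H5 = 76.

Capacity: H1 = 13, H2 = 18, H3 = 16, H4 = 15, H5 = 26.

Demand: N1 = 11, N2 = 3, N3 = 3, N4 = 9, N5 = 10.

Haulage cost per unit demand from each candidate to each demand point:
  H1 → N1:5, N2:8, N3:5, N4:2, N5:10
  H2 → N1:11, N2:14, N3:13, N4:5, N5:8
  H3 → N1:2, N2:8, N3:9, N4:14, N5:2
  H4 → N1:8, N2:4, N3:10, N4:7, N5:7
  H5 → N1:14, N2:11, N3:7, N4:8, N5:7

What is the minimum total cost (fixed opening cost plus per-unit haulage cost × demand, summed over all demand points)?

333

Open {H1, H3, H4}; cheapest assignment that respects the capacities:
  H1 (cap 13, load 12): N3, N4 — cost 3×5 + 9×2 = 33
  H3 (cap 16, load 11): N1 — cost 11×2 = 22
  H4 (cap 15, load 13): N2, N5 — cost 3×4 + 10×7 = 82
  Shipping 137, fixed 196 → total 333.
  Any other capacity-feasible assignment to {H1, H3, H4} ships for at least 137.
Compare {H3, H5}: its best feasible assignment gives total 377.
Compare {H1, H3, H5}: its best feasible assignment gives total 377.
Every other set of open sites that can feasibly serve all demand totals ≥ 377 even under its best assignment. Minimum: 333.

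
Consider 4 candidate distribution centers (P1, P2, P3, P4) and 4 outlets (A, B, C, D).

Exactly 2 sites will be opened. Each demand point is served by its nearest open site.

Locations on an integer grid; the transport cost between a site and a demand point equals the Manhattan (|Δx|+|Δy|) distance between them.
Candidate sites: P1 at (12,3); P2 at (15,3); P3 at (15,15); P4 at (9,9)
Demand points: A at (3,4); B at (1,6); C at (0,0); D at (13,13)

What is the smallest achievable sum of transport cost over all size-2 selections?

Open {P1, P3}.
  A→P1 10, B→P1 14, C→P1 15, D→P3 4  ⇒ total 43.
Compare {P1, P4}: total 44.
Compare {P3, P4}: total 44.
No size-2 selection does better; minimum is 43.

43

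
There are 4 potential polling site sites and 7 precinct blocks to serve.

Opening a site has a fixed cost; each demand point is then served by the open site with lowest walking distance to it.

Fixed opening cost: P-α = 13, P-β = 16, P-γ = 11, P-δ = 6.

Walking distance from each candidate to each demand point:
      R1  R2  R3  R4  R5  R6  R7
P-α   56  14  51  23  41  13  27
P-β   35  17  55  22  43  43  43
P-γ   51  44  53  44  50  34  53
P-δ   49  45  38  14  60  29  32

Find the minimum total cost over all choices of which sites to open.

215

Open {P-α, P-δ}: assign each demand point to its cheapest open site.
  R1→P-δ 49, R2→P-α 14, R3→P-δ 38, R4→P-δ 14, R5→P-α 41, R6→P-α 13, R7→P-α 27
  walking distance 196, fixed 19 → total 215.
Compare {P-α, P-β, P-δ}: walking distance 182 + fixed 35 = 217.
Compare {P-α, P-γ, P-δ}: walking distance 196 + fixed 30 = 226.
Compare {P-α, P-β, P-γ, P-δ}: walking distance 182 + fixed 46 = 228.
All other subsets cost ≥ 217. Minimum total cost: 215.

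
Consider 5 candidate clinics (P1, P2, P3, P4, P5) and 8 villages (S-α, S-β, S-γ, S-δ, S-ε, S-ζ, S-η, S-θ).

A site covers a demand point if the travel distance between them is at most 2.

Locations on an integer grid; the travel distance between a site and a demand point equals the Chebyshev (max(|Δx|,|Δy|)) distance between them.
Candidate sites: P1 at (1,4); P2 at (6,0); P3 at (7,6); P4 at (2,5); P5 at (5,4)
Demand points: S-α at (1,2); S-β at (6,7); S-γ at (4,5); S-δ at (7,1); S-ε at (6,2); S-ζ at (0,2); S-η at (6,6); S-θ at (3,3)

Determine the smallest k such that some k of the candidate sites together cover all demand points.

Coverage sets (demand points within 2 of each site):
  P1: {S-α, S-ζ, S-θ}
  P2: {S-δ, S-ε}
  P3: {S-β, S-η}
  P4: {S-γ, S-θ}
  P5: {S-γ, S-ε, S-η, S-θ}
No 3 sites suffice: every size-3 union leaves at least one demand point uncovered.
But {P1, P2, P3, P4} covers everything, so the minimum is 4.

4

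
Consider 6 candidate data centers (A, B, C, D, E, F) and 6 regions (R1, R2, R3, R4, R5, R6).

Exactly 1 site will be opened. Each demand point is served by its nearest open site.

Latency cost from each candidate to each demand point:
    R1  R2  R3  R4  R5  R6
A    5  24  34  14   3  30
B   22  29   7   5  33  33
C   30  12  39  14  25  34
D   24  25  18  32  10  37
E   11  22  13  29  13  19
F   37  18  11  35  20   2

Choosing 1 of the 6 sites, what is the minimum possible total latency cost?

107

Open {E}.
  R1→E 11, R2→E 22, R3→E 13, R4→E 29, R5→E 13, R6→E 19  ⇒ total 107.
Compare {A}: total 110.
Compare {F}: total 123.
No size-1 selection does better; minimum is 107.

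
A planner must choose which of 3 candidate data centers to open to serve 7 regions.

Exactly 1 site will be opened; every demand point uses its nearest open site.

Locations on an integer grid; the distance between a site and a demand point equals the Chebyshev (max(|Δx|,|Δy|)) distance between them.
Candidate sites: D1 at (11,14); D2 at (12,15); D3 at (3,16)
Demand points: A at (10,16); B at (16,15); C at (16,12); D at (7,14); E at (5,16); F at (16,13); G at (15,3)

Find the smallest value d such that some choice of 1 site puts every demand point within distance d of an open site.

Open {D1}.
  Farthest demand point is G at distance 11 (to D1); all others are ≤ 11.
With {D2} the worst case is 12.
With {D3} the worst case is 13.
No size-1 selection achieves below 11.

11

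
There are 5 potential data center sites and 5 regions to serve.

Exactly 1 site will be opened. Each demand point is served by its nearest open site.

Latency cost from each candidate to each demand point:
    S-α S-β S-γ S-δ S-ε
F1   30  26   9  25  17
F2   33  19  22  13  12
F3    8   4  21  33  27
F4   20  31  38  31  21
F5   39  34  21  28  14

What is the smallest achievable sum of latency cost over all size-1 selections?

93

Open {F3}.
  S-α→F3 8, S-β→F3 4, S-γ→F3 21, S-δ→F3 33, S-ε→F3 27  ⇒ total 93.
Compare {F2}: total 99.
Compare {F1}: total 107.
No size-1 selection does better; minimum is 93.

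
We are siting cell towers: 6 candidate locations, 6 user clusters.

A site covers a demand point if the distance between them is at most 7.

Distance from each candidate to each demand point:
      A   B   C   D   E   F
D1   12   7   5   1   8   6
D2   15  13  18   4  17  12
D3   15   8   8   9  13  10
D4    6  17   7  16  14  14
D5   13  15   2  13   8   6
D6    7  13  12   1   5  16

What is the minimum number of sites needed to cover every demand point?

2

Coverage sets (demand points within 7 of each site):
  D1: {B, C, D, F}
  D2: {D}
  D3: {}
  D4: {A, C}
  D5: {C, F}
  D6: {A, D, E}
No single site covers all 6 demand points.
But {D1, D6} covers everything, so the minimum is 2.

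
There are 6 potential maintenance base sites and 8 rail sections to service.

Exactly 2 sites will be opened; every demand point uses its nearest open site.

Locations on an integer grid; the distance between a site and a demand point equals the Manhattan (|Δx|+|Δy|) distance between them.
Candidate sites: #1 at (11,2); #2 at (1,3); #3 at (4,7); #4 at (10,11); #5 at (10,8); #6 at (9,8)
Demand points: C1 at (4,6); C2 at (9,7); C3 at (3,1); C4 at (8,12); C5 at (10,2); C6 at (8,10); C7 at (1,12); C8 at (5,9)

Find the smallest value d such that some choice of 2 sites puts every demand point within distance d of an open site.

8

Open {#3, #5}.
  Farthest demand point is C7 at distance 8 (to #3); all others are ≤ 8.
With {#3, #6} the worst case is 8.
With {#1, #3} the worst case is 9.
No size-2 selection achieves below 8.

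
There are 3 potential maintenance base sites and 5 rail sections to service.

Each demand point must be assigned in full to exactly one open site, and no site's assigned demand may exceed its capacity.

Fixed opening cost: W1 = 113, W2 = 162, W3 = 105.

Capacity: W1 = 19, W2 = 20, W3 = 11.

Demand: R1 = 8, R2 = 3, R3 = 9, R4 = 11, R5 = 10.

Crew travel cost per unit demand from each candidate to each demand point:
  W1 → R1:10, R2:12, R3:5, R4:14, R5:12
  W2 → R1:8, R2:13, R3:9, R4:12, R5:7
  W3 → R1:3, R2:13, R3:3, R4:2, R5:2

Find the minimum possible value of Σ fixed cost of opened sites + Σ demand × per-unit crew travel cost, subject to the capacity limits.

617

Open {W1, W2, W3}; cheapest assignment that respects the capacities:
  W1 (cap 19, load 12): R2, R3 — cost 3×12 + 9×5 = 81
  W2 (cap 20, load 18): R1, R5 — cost 8×8 + 10×7 = 134
  W3 (cap 11, load 11): R4 — cost 11×2 = 22
  Shipping 237, fixed 380 → total 617.
  Any other capacity-feasible assignment to {W1, W2, W3} ships for at least 237.
Total demand is 41 and no other set of sites has combined capacity ≥ 41, so {W1, W2, W3} is the only feasible choice of open sites. Minimum: 617.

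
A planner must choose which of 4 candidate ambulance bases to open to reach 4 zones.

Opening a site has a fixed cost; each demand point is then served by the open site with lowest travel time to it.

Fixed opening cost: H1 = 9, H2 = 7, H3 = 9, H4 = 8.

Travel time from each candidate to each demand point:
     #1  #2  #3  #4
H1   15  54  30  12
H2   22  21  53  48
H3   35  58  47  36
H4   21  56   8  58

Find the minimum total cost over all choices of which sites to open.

Open {H1, H2, H4}: assign each demand point to its cheapest open site.
  #1→H1 15, #2→H2 21, #3→H4 8, #4→H1 12
  travel time 56, fixed 24 → total 80.
Compare {H1, H2, H3, H4}: travel time 56 + fixed 33 = 89.
Compare {H1, H2}: travel time 78 + fixed 16 = 94.
Compare {H1, H2, H3}: travel time 78 + fixed 25 = 103.
All other subsets cost ≥ 89. Minimum total cost: 80.

80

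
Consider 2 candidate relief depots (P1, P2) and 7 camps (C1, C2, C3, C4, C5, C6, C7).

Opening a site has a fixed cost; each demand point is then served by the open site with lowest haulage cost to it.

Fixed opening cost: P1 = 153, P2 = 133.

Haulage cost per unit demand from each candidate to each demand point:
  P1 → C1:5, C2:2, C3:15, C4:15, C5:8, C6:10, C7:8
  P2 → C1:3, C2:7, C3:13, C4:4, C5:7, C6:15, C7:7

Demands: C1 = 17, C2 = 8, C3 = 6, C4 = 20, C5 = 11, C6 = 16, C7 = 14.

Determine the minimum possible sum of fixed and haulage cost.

Open {P2}: assign each demand point to its cheapest open site.
  C1→P2 17×3=51, C2→P2 8×7=56, C3→P2 6×13=78, C4→P2 20×4=80, C5→P2 11×7=77, C6→P2 16×15=240, C7→P2 14×7=98
  haulage cost 680, fixed 133 → total 813.
Compare {P1, P2}: haulage cost 560 + fixed 286 = 846.
Compare {P1}: haulage cost 851 + fixed 153 = 1004.

813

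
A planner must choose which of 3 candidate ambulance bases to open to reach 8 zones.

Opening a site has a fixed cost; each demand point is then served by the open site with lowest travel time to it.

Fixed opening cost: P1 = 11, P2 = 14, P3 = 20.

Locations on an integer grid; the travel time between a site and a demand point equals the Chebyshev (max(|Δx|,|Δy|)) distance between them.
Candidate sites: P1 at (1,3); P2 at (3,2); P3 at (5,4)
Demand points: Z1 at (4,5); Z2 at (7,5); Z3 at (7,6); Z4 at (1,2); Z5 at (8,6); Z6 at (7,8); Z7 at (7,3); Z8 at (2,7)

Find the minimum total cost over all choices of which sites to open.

Open {P3}: assign each demand point to its cheapest open site.
  Z1→P3 1, Z2→P3 2, Z3→P3 2, Z4→P3 4, Z5→P3 3, Z6→P3 4, Z7→P3 2, Z8→P3 3
  travel time 21, fixed 20 → total 41.
Compare {P2}: travel time 33 + fixed 14 = 47.
Compare {P1, P3}: travel time 18 + fixed 31 = 49.
Compare {P1}: travel time 39 + fixed 11 = 50.
All other subsets cost ≥ 47. Minimum total cost: 41.

41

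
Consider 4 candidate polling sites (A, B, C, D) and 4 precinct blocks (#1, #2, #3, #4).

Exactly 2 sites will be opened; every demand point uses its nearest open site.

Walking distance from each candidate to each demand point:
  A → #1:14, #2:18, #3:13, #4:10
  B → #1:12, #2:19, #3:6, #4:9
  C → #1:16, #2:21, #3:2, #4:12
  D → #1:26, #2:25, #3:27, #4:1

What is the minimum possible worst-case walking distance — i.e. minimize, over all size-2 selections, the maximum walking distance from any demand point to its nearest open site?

18

Open {A, B}.
  Farthest demand point is #2 at walking distance 18 (to A); all others are ≤ 18.
With {A, C} the worst case is 18.
With {A, D} the worst case is 18.
No size-2 selection achieves below 18.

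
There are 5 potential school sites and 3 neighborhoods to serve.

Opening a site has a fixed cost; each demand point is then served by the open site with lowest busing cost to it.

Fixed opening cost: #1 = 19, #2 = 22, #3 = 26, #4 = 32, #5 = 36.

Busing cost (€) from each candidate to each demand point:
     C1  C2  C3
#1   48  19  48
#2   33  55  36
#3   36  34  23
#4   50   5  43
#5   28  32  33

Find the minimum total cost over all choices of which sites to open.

119

Open {#3}: assign each demand point to its cheapest open site.
  C1→#3 36, C2→#3 34, C3→#3 23
  busing cost 93, fixed 26 → total 119.
Compare {#3, #4}: busing cost 64 + fixed 58 = 122.
Compare {#1, #3}: busing cost 78 + fixed 45 = 123.
Compare {#2, #4}: busing cost 74 + fixed 54 = 128.
All other subsets cost ≥ 122. Minimum total cost: 119.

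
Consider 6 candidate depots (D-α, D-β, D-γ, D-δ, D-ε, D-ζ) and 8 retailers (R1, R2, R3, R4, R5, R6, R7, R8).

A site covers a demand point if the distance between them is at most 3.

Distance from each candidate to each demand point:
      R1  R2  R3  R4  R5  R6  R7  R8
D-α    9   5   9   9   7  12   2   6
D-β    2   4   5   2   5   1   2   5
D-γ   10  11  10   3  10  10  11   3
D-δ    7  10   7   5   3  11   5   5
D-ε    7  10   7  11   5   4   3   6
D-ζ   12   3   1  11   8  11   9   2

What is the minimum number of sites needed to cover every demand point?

3

Coverage sets (demand points within 3 of each site):
  D-α: {R7}
  D-β: {R1, R4, R6, R7}
  D-γ: {R4, R8}
  D-δ: {R5}
  D-ε: {R7}
  D-ζ: {R2, R3, R8}
No 2 sites suffice: every size-2 union leaves at least one demand point uncovered.
But {D-β, D-δ, D-ζ} covers everything, so the minimum is 3.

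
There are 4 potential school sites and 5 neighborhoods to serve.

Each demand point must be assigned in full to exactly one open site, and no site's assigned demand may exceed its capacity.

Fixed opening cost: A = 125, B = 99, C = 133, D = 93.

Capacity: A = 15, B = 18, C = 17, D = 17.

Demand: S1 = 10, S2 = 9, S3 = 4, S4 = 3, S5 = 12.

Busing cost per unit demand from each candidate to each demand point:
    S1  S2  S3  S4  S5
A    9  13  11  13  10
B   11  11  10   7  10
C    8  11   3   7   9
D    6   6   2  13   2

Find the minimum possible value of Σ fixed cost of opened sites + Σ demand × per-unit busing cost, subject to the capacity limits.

557

Open {B, C, D}; cheapest assignment that respects the capacities:
  B (cap 18, load 12): S2, S4 — cost 9×11 + 3×7 = 120
  C (cap 17, load 10): S1 — cost 10×8 = 80
  D (cap 17, load 16): S3, S5 — cost 4×2 + 12×2 = 32
  Shipping 232, fixed 325 → total 557.
  Any other capacity-feasible assignment to {B, C, D} ships for at least 232.
Compare {A, B, D}: its best feasible assignment gives total 559.
Compare {A, C, D}: its best feasible assignment gives total 593.
Every other set of open sites that can feasibly serve all demand totals ≥ 559 even under its best assignment. Minimum: 557.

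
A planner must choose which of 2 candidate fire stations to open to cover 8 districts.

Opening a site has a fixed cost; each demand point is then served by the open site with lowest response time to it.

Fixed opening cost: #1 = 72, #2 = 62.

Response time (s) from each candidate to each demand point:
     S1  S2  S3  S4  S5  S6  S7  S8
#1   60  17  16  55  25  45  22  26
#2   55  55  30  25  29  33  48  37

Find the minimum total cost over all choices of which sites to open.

338

Open {#1}: assign each demand point to its cheapest open site.
  S1→#1 60, S2→#1 17, S3→#1 16, S4→#1 55, S5→#1 25, S6→#1 45, S7→#1 22, S8→#1 26
  response time 266, fixed 72 → total 338.
Compare {#1, #2}: response time 219 + fixed 134 = 353.
Compare {#2}: response time 312 + fixed 62 = 374.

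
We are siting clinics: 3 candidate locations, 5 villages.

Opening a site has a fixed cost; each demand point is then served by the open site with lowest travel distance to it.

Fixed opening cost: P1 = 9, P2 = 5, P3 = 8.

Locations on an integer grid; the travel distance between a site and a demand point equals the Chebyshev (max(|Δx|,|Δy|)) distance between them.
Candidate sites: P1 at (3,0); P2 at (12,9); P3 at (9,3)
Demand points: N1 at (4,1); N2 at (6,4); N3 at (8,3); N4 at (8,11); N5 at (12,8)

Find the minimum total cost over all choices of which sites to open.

27

Open {P2, P3}: assign each demand point to its cheapest open site.
  N1→P3 5, N2→P3 3, N3→P3 1, N4→P2 4, N5→P2 1
  travel distance 14, fixed 13 → total 27.
Compare {P1, P2}: travel distance 15 + fixed 14 = 29.
Compare {P2}: travel distance 25 + fixed 5 = 30.
Compare {P3}: travel distance 22 + fixed 8 = 30.
All other subsets cost ≥ 29. Minimum total cost: 27.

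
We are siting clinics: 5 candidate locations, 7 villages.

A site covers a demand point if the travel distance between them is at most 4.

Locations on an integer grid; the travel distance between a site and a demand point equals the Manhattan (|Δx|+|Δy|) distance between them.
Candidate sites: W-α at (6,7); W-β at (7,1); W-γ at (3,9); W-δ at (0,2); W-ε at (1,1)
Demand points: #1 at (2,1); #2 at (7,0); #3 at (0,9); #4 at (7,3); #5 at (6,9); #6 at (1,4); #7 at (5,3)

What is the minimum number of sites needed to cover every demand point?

Coverage sets (demand points within 4 of each site):
  W-α: {#5}
  W-β: {#2, #4, #7}
  W-γ: {#3, #5}
  W-δ: {#1, #6}
  W-ε: {#1, #6}
No 2 sites suffice: every size-2 union leaves at least one demand point uncovered.
But {W-β, W-γ, W-δ} covers everything, so the minimum is 3.

3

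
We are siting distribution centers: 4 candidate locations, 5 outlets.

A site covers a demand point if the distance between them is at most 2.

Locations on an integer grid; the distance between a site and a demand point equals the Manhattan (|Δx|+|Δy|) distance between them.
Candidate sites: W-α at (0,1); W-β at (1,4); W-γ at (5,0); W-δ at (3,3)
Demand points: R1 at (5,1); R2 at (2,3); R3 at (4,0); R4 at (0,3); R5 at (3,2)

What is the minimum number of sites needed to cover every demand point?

3

Coverage sets (demand points within 2 of each site):
  W-α: {R4}
  W-β: {R2, R4}
  W-γ: {R1, R3}
  W-δ: {R2, R5}
No 2 sites suffice: every size-2 union leaves at least one demand point uncovered.
But {W-α, W-γ, W-δ} covers everything, so the minimum is 3.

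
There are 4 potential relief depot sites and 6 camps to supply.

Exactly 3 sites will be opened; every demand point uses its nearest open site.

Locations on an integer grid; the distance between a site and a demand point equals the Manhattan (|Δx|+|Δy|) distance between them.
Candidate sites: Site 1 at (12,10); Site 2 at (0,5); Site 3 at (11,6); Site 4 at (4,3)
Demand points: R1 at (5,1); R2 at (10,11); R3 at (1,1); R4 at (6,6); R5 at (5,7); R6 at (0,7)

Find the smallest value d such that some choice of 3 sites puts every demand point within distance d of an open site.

5

Open {Site 1, Site 2, Site 4}.
  Farthest demand point is R3 at distance 5 (to Site 2); all others are ≤ 5.
With {Site 2, Site 3, Site 4} the worst case is 6.
With {Site 1, Site 3, Site 4} the worst case is 8.
No size-3 selection achieves below 5.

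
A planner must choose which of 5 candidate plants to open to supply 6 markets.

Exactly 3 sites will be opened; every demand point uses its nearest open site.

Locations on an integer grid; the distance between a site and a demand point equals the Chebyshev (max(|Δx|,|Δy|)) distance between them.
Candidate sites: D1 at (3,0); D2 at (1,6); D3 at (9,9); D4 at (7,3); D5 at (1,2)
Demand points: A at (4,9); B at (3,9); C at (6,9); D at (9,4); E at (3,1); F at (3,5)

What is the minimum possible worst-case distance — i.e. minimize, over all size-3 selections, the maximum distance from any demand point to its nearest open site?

Open {D2, D3, D4}.
  Farthest demand point is E at distance 4 (to D4); all others are ≤ 4.
With {D1, D2, D3} the worst case is 5.
With {D1, D2, D4} the worst case is 5.
No size-3 selection achieves below 4.

4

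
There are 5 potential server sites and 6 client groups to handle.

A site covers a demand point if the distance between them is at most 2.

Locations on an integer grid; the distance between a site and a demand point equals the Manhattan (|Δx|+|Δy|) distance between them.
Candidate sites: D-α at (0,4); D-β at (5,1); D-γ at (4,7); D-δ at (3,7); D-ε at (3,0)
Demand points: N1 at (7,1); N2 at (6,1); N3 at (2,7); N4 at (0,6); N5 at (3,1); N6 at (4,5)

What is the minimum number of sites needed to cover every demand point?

Coverage sets (demand points within 2 of each site):
  D-α: {N4}
  D-β: {N1, N2, N5}
  D-γ: {N3, N6}
  D-δ: {N3}
  D-ε: {N5}
No 2 sites suffice: every size-2 union leaves at least one demand point uncovered.
But {D-α, D-β, D-γ} covers everything, so the minimum is 3.

3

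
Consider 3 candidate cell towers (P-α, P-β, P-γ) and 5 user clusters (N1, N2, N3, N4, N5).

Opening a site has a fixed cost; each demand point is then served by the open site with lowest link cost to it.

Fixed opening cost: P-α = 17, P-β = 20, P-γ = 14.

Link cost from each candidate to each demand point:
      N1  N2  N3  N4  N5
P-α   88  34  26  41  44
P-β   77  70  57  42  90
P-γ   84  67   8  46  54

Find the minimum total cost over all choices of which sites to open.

242

Open {P-α, P-γ}: assign each demand point to its cheapest open site.
  N1→P-γ 84, N2→P-α 34, N3→P-γ 8, N4→P-α 41, N5→P-α 44
  link cost 211, fixed 31 → total 242.
Compare {P-α}: link cost 233 + fixed 17 = 250.
Compare {P-α, P-β, P-γ}: link cost 204 + fixed 51 = 255.
Compare {P-α, P-β}: link cost 222 + fixed 37 = 259.
All other subsets cost ≥ 250. Minimum total cost: 242.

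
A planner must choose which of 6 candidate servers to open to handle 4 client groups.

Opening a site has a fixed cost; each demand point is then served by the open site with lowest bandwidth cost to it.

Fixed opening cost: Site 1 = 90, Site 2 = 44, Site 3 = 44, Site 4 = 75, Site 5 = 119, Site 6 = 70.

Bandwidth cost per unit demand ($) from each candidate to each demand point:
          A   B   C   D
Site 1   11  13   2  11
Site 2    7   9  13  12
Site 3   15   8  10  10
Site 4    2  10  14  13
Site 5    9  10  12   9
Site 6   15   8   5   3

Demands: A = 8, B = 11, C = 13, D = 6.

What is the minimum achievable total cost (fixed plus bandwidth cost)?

332

Open {Site 4, Site 6}: assign each demand point to its cheapest open site.
  A→Site 4 8×2=16, B→Site 6 11×8=88, C→Site 6 13×5=65, D→Site 6 6×3=18
  bandwidth cost 187, fixed 145 → total 332.
Compare {Site 2, Site 6}: bandwidth cost 227 + fixed 114 = 341.
Compare {Site 6}: bandwidth cost 291 + fixed 70 = 361.
Compare {Site 2, Site 4, Site 6}: bandwidth cost 187 + fixed 189 = 376.
All other subsets cost ≥ 341. Minimum total cost: 332.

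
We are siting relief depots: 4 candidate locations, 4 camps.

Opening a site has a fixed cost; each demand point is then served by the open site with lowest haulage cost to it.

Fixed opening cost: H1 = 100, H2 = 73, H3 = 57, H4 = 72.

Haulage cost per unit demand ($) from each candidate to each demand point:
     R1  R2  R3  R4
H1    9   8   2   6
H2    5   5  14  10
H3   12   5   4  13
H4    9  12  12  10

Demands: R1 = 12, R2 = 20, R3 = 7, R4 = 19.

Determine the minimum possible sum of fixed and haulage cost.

Open {H1, H2}: assign each demand point to its cheapest open site.
  R1→H2 12×5=60, R2→H2 20×5=100, R3→H1 7×2=14, R4→H1 19×6=114
  haulage cost 288, fixed 173 → total 461.
Compare {H1, H3}: haulage cost 336 + fixed 157 = 493.
Compare {H1}: haulage cost 396 + fixed 100 = 496.
Compare {H2, H3}: haulage cost 378 + fixed 130 = 508.
All other subsets cost ≥ 493. Minimum total cost: 461.

461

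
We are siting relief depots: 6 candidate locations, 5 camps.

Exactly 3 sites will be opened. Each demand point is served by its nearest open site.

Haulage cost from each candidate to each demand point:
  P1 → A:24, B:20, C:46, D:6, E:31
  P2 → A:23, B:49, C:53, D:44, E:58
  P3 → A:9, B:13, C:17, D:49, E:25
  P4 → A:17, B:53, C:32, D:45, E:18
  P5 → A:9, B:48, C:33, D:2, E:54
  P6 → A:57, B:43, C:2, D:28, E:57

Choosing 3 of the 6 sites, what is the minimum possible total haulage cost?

51

Open {P3, P5, P6}.
  A→P3 9, B→P3 13, C→P6 2, D→P5 2, E→P3 25  ⇒ total 51.
Compare {P1, P3, P6}: total 55.
Compare {P3, P4, P5}: total 59.
No size-3 selection does better; minimum is 51.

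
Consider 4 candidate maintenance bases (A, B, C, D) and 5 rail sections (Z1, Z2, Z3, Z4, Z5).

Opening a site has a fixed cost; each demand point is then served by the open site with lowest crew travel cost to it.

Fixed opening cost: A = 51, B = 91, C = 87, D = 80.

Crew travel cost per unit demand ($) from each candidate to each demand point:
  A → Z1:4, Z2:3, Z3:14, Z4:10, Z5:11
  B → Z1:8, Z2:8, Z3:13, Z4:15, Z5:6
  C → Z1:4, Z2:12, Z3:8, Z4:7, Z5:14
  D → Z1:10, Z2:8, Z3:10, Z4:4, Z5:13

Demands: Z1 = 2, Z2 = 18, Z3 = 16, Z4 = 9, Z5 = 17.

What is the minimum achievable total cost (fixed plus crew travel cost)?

Open {A, D}: assign each demand point to its cheapest open site.
  Z1→A 2×4=8, Z2→A 18×3=54, Z3→D 16×10=160, Z4→D 9×4=36, Z5→A 17×11=187
  crew travel cost 445, fixed 131 → total 576.
Compare {A, C}: crew travel cost 440 + fixed 138 = 578.
Compare {A, B, D}: crew travel cost 360 + fixed 222 = 582.
Compare {A, B, C}: crew travel cost 355 + fixed 229 = 584.
All other subsets cost ≥ 578. Minimum total cost: 576.

576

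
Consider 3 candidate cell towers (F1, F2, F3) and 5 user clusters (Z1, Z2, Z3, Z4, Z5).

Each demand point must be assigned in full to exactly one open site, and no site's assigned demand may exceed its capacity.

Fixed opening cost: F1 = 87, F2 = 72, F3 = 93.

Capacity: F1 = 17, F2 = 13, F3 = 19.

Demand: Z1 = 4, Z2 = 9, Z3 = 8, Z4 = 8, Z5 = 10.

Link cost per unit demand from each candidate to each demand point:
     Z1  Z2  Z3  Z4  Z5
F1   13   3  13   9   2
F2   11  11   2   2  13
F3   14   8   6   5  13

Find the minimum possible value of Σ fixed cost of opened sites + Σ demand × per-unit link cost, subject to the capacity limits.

444

Open {F1, F2, F3}; cheapest assignment that respects the capacities:
  F1 (cap 17, load 10): Z5 — cost 10×2 = 20
  F2 (cap 13, load 12): Z1, Z3 — cost 4×11 + 8×2 = 60
  F3 (cap 19, load 17): Z2, Z4 — cost 9×8 + 8×5 = 112
  Shipping 192, fixed 252 → total 444.
  Any other capacity-feasible assignment to {F1, F2, F3} ships for at least 192.
Total demand is 39 and no other set of sites has combined capacity ≥ 39, so {F1, F2, F3} is the only feasible choice of open sites. Minimum: 444.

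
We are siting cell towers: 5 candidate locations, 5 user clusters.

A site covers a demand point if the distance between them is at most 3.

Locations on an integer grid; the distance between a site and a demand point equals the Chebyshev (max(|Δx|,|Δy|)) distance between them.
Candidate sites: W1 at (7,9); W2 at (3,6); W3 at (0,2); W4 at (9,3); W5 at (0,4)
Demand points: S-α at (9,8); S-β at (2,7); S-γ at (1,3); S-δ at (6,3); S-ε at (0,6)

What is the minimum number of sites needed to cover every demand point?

Coverage sets (demand points within 3 of each site):
  W1: {S-α}
  W2: {S-β, S-γ, S-δ, S-ε}
  W3: {S-γ}
  W4: {S-δ}
  W5: {S-β, S-γ, S-ε}
No single site covers all 5 demand points.
But {W1, W2} covers everything, so the minimum is 2.

2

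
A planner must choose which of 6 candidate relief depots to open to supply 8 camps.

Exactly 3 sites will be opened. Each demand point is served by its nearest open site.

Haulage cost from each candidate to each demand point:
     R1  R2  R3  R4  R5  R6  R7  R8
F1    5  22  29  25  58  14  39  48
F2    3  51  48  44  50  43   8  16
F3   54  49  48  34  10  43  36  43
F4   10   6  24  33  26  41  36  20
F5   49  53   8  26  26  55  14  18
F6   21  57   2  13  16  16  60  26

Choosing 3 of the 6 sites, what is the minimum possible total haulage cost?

80

Open {F2, F4, F6}.
  R1→F2 3, R2→F4 6, R3→F6 2, R4→F6 13, R5→F6 16, R6→F6 16, R7→F2 8, R8→F2 16  ⇒ total 80.
Compare {F1, F2, F6}: total 94.
Compare {F4, F5, F6}: total 95.
No size-3 selection does better; minimum is 80.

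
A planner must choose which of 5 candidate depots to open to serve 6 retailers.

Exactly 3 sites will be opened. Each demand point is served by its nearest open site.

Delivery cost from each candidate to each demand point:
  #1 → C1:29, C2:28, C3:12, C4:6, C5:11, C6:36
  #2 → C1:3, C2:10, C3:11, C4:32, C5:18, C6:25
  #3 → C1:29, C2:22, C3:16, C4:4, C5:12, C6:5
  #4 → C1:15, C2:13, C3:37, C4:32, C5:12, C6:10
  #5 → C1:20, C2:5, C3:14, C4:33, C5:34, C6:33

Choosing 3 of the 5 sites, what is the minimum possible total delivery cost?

Open {#2, #3, #5}.
  C1→#2 3, C2→#5 5, C3→#2 11, C4→#3 4, C5→#3 12, C6→#3 5  ⇒ total 40.
Compare {#1, #2, #3}: total 44.
Compare {#2, #3, #4}: total 45.
No size-3 selection does better; minimum is 40.

40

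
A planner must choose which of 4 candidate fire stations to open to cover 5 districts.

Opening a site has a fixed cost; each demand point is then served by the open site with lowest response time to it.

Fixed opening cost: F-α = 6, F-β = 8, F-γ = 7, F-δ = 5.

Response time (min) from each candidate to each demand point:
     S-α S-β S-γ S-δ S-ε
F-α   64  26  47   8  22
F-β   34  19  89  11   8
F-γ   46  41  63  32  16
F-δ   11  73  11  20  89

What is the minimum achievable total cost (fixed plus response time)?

Open {F-β, F-δ}: assign each demand point to its cheapest open site.
  S-α→F-δ 11, S-β→F-β 19, S-γ→F-δ 11, S-δ→F-β 11, S-ε→F-β 8
  response time 60, fixed 13 → total 73.
Compare {F-α, F-β, F-δ}: response time 57 + fixed 19 = 76.
Compare {F-β, F-γ, F-δ}: response time 60 + fixed 20 = 80.
Compare {F-α, F-β, F-γ, F-δ}: response time 57 + fixed 26 = 83.
All other subsets cost ≥ 76. Minimum total cost: 73.

73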